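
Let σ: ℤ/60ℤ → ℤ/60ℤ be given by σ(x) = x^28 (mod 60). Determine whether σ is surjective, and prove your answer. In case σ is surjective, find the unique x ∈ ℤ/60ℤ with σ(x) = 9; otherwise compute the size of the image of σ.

σ(2): Repeated squaring mod 60: 2^1 ≡ 2, 2^2 ≡ 2² = 4, 2^4 ≡ 4² = 16, 2^8 ≡ 16² = 256 ≡ 16, 2^16 ≡ 16² = 256 ≡ 16. Since 28 = 16 + 8 + 4, 2^28 ≡ 16·16·16: 16·16 = 256 ≡ 16, then 16·16 = 256 ≡ 16. So 2^28 ≡ 16 (mod 60).
σ(4): Repeated squaring mod 60: 4^1 ≡ 4, 4^2 ≡ 4² = 16, 4^4 ≡ 16² = 256 ≡ 16, 4^8 ≡ 16² = 256 ≡ 16, 4^16 ≡ 16² = 256 ≡ 16. Since 28 = 16 + 8 + 4, 4^28 ≡ 16·16·16: 16·16 = 256 ≡ 16, then 16·16 = 256 ≡ 16. So 4^28 ≡ 16 (mod 60).
So σ(2) = σ(4) = 16 while 2 ≠ 4, hence σ is not injective.
A non-injective map from the 60-element set ℤ/60ℤ to itself takes at most 59 distinct values, so it cannot be surjective. So σ is not surjective.
Since σ is not surjective, we determine |image(σ)|. Computing x^28 mod 60 for each x (by repeated squaring, reducing mod 60 at every step), the values σ(0), σ(1), …, σ(59) are: 0, 1, 16, 21, 16, 25, 36, 1, 16, 21, 40, 1, 36, 1, 16, 45, 16, 1, 36, 1, 40, 21, 16, 1, 36, 25, 16, 21, 16, 1, 0, 1, 16, 21, 16, 25, 36, 1, 16, 21, 40, 1, 36, 1, 16, 45, 16, 1, 36, 1, 40, 21, 16, 1, 36, 25, 16, 21, 16, 1.
The distinct values are {0, 1, 16, 21, 25, 36, 40, 45}; there are 8 of them.

8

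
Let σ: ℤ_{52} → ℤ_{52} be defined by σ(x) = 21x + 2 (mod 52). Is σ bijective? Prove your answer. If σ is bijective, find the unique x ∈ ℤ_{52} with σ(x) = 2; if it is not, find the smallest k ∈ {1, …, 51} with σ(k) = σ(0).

Recall that injectivity means: for all a, b in the domain, σ(a) = σ(b) implies a = b.
Suppose σ(a) = σ(b) in ℤ_{52}. Then 21a + 2 ≡ 21b + 2 (mod 52), so 21(a − b) ≡ 0 (mod 52).
Since gcd(21, 52) = 1, 21 is invertible modulo 52, thus a − b ≡ 0 (mod 52), i.e. a = b.
We now compute 21⁻¹ mod 52 explicitly. Euclid's algorithm: 52 = 2·21 + 10, 21 = 2·10 + 1; back-substituting gives 1 = 5·21 − 2·52, so 21⁻¹ ≡ 5 (mod 52).
Then y ↦ 5(y − 2) is a two-sided inverse to σ, so every y ∈ ℤ_{52} has a preimage.
Hence σ is bijective.
Since σ is bijective, we find σ⁻¹(2): we need 21x ≡ 2 − 2 ≡ 0 (mod 52). Using 21⁻¹ = 5: x ≡ 5·0 = 0, so x = 0.
Check: σ(0) = 21·0 + 2 = 2 ≡ 2 (mod 52).

0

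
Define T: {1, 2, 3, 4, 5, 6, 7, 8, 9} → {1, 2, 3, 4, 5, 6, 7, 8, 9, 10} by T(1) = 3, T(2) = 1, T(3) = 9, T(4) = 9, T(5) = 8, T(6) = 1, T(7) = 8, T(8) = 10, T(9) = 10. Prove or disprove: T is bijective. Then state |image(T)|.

5

T(3) = 9 = T(4) with 3 ≠ 4, so T is not injective, hence not bijective.
The image of T is {1, 3, 8, 9, 10}, which has 5 elements.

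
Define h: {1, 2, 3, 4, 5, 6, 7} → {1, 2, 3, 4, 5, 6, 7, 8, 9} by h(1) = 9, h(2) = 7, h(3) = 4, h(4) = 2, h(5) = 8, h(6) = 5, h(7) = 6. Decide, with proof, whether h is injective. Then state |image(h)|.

The values h(1), …, h(7) are 9, 7, 4, 2, 8, 5, 6 — all distinct.
So h(u) = h(v) only when u = v, and h is injective.
The image of h is {2, 4, 5, 6, 7, 8, 9}, which has 7 elements.

7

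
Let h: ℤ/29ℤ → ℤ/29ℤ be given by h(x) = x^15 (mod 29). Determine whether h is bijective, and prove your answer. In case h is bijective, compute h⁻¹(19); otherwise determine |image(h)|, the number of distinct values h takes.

10

Since 29 is prime, the nonzero elements of ℤ/29ℤ form a cyclic group of order 28.
As gcd(15, 28) = 1, raising to the 15th power is a bijection on this group: if s^15 ≡ t^15 then (st^{−1})^15 = 1, and the only element of order dividing gcd(15, 28) = 1 is 1, so s = t.
With h(0) = 0 this makes h injective on all of ℤ/29ℤ, hence bijective (finite equal-size domain and codomain). In particular h is bijective.
Since h is bijective, we find the preimage of 19. The inverse of x ↦ x^15 on (ℤ/29ℤ)^× is x ↦ x^15, because 15·15 = 225 = 8·28 + 1 ≡ 1 (mod 28) and x^{28} = 1 for x ≠ 0 (Fermat). So h⁻¹(19) = 19^15 mod 29.
Repeated squaring mod 29: 19^1 ≡ 19, 19^2 ≡ 19² = 361 ≡ 13, 19^4 ≡ 13² = 169 ≡ 24, 19^8 ≡ 24² = 576 ≡ 25. Since 15 = 8 + 4 + 2 + 1, 19^15 ≡ 25·24·13·19: 25·24 = 600 ≡ 20, then 20·13 = 260 ≡ 28, then 28·19 = 532 ≡ 10. So 19^15 ≡ 10 (mod 29).
Hence h⁻¹(19) = 10.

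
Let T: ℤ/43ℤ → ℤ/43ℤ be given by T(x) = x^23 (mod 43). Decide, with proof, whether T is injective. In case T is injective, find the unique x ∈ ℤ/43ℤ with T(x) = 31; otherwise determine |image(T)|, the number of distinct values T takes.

Since 43 is prime, the nonzero elements of ℤ/43ℤ form a cyclic group of order 42.
As gcd(23, 42) = 1, raising to the 23rd power is a bijection on this group: if x_1^23 ≡ x_2^23 then (x_1x_2^{−1})^23 = 1, and the only element of order dividing gcd(23, 42) = 1 is 1, so x_1 = x_2.
With T(0) = 0 this makes T injective on all of ℤ/43ℤ, hence bijective (finite equal-size domain and codomain). In particular T is injective.
Since T is injective, we find the preimage of 31. The inverse of x ↦ x^23 on (ℤ/43ℤ)^× is x ↦ x^11, because 23·11 = 253 = 6·42 + 1 ≡ 1 (mod 42) and x^{42} = 1 for x ≠ 0 (Fermat). So T⁻¹(31) = 31^11 mod 43.
Repeated squaring mod 43: 31^1 ≡ 31, 31^2 ≡ 31² = 961 ≡ 15, 31^4 ≡ 15² = 225 ≡ 10, 31^8 ≡ 10² = 100 ≡ 14. Since 11 = 8 + 2 + 1, 31^11 ≡ 14·15·31: 14·15 = 210 ≡ 38, then 38·31 = 1178 ≡ 17. So 31^11 ≡ 17 (mod 43).
Hence T⁻¹(31) = 17.

17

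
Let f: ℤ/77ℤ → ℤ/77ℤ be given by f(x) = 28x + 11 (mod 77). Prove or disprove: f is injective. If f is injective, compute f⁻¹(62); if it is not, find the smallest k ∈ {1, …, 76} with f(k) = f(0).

We have gcd(28, 77) = 7 > 1. Taking a = 0 and b = 11: f(0) = 11 and f(11) = 28·11 + 11 = 319 ≡ 11 (mod 77).
So f(0) = f(11) while 0 ≠ 11, thus f is not injective.
Since f is not injective, we find the least positive k with f(k) = f(0): this means 28k ≡ 0 (mod 77), i.e. 77 ∣ 28k. Since gcd(28, 77) = 7, dividing through by 7 this holds exactly when 11 ∣ 4k, and as gcd(4, 11) = 1, exactly when 11 ∣ k.
The smallest positive such k is 11.

11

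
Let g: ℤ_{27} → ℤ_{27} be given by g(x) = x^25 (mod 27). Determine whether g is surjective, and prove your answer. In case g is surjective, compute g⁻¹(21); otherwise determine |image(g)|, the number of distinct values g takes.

g(0) = 0^25 = 0.
g(3): Repeated squaring mod 27: 3^1 ≡ 3, 3^2 ≡ 3² = 9, 3^4 ≡ 9² = 81 ≡ 0, 3^8 ≡ 0² = 0, 3^16 ≡ 0² = 0. Since 25 = 16 + 8 + 1, 3^25 ≡ 0·0·3: 0·0 = 0, then 0·3 = 0. So 3^25 ≡ 0 (mod 27).
So g(0) = g(3) = 0 while 0 ≠ 3, thus g is not injective.
A non-injective map from the 27-element set ℤ_{27} to itself takes at most 26 distinct values, so it cannot be surjective. Therefore g is not surjective.
Since g is not surjective, we determine |image(g)|. Computing x^25 mod 27 for each x (by repeated squaring, reducing mod 27 at every step), the values g(0), g(1), …, g(26) are: 0, 1, 20, 0, 22, 14, 0, 16, 8, 0, 10, 2, 0, 4, 23, 0, 25, 17, 0, 19, 11, 0, 13, 5, 0, 7, 26.
The distinct values are {0, 1, 2, 4, 5, 7, 8, 10, 11, 13, 14, 16, 17, 19, 20, 22, 23, 25, 26}; there are 19 of them.

19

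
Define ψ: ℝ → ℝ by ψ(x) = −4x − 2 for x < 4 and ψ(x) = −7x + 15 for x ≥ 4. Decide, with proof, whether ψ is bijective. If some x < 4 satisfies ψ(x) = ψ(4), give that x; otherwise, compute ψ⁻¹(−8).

Both pieces are strictly decreasing (slopes −4 and −7), so each is injective on its own interval.
The left piece maps (−∞, 4) onto (−18, ∞); the right piece maps [4, ∞) onto (−∞, −13].
These images overlap. In particular ψ(4) = −13 (right piece), and solving −4x − 2 = −13 on the left piece gives x = 11/4 < 4.
So ψ(11/4) = ψ(4) with 11/4 ≠ 4, and ψ is not injective, hence not bijective. This x = 11/4 is the requested value below 4.

11/4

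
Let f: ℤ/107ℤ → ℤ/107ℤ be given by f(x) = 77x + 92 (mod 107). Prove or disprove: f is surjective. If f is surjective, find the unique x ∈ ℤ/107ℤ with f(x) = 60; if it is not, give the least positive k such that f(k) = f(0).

Recall that f is surjective if every y in the codomain equals f(x) for some x in the domain.
Since gcd(77, 107) = 1, 77 is invertible modulo 107. Euclid's algorithm: 107 = 1·77 + 30, 77 = 2·30 + 17, 30 = 1·17 + 13, 17 = 1·13 + 4, 13 = 3·4 + 1; back-substituting gives 1 = 82·77 − 59·107, so 77⁻¹ ≡ 82 (mod 107).
Then y ↦ 82(y − 92) is a two-sided inverse to f, so every y ∈ ℤ/107ℤ has a preimage.
Thus f is surjective.
Since f is surjective, we compute f⁻¹(60): solve 77x + 92 ≡ 60 (mod 107), i.e. 77x ≡ 75 (mod 107).
Multiplying by 77⁻¹ = 82 gives x ≡ 82·75 = 6150 = 57·107 + 51 ≡ 51 (mod 107).
Check: f(51) = 77·51 + 92 = 4019 = 37·107 + 60 ≡ 60 (mod 107).

51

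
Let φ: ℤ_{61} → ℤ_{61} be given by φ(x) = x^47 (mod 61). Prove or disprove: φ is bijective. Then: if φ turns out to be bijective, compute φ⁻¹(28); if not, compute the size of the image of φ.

53

Since 61 is prime, the nonzero elements of ℤ_{61} form a cyclic group of order 60.
As gcd(47, 60) = 1, raising to the 47th power is a bijection on this group: if u^47 ≡ v^47 then (uv^{−1})^47 = 1, and the only element of order dividing gcd(47, 60) = 1 is 1, so u = v.
With φ(0) = 0 this makes φ injective on all of ℤ_{61}, hence bijective (finite equal-size domain and codomain). In particular φ is bijective.
Since φ is bijective, we find the preimage of 28. The inverse of x ↦ x^47 on (ℤ_{61})^× is x ↦ x^23, because 47·23 = 1081 = 18·60 + 1 ≡ 1 (mod 60) and x^{60} = 1 for x ≠ 0 (Fermat). So φ⁻¹(28) = 28^23 mod 61.
Repeated squaring mod 61: 28^1 ≡ 28, 28^2 ≡ 28² = 784 ≡ 52, 28^4 ≡ 52² = 2704 ≡ 20, 28^8 ≡ 20² = 400 ≡ 34, 28^16 ≡ 34² = 1156 ≡ 58. Since 23 = 16 + 4 + 2 + 1, 28^23 ≡ 58·20·52·28: 58·20 = 1160 ≡ 1, then 1·52 = 52, then 52·28 = 1456 ≡ 53. So 28^23 ≡ 53 (mod 61).
Hence φ⁻¹(28) = 53.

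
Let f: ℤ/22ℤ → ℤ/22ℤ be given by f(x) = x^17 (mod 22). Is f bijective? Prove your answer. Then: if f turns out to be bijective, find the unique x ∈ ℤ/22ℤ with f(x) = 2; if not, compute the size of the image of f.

Computing x^17 mod 22 for each x (by repeated squaring, reducing mod 22 at every step), the values f(0), f(1), …, f(21) are: 0, 1, 18, 9, 16, 3, 8, 17, 2, 15, 10, 11, 12, 7, 20, 5, 14, 19, 6, 13, 4, 21.
Every element of ℤ/22ℤ appears exactly once in this list, so f is a bijection, and in particular bijective.
Since f is bijective, we read off the preimage of 2 from the same table: f(8) = 2, so f⁻¹(2) = 8.

8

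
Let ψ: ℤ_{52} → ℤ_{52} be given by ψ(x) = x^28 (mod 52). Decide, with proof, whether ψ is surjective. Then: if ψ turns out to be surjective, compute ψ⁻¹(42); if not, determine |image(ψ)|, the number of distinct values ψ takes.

8

ψ(1) = 1^28 = 1.
ψ(5): Repeated squaring mod 52: 5^1 ≡ 5, 5^2 ≡ 5² = 25, 5^4 ≡ 25² = 625 ≡ 1, 5^8 ≡ 1² = 1, 5^16 ≡ 1² = 1. Since 28 = 16 + 8 + 4, 5^28 ≡ 1·1·1: 1·1 = 1, then 1·1 = 1. So 5^28 ≡ 1 (mod 52).
So ψ(1) = ψ(5) = 1 while 1 ≠ 5, hence ψ is not injective.
A non-injective map from the 52-element set ℤ_{52} to itself takes at most 51 distinct values, so it cannot be surjective. So ψ is not surjective.
Since ψ is not surjective, we determine |image(ψ)|. Computing x^28 mod 52 for each x (by repeated squaring, reducing mod 52 at every step), the values ψ(0), ψ(1), …, ψ(51) are: 0, 1, 16, 29, 48, 1, 48, 9, 40, 9, 16, 29, 40, 13, 40, 29, 16, 9, 40, 9, 48, 1, 48, 29, 16, 1, 0, 1, 16, 29, 48, 1, 48, 9, 40, 9, 16, 29, 40, 13, 40, 29, 16, 9, 40, 9, 48, 1, 48, 29, 16, 1.
The distinct values are {0, 1, 9, 13, 16, 29, 40, 48}; there are 8 of them.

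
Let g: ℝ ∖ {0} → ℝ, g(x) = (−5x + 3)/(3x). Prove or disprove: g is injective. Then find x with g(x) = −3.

Suppose g(x_1) = g(x_2). Cross-multiplying: (−5x_1 + 3)(3x_2) = (−5x_2 + 3)(3x_1).
Expanding both sides and cancelling the symmetric terms leaves −9·(x_1 − x_2) = 0. Since −9 ≠ 0, x_1 = x_2. Hence g is injective.
Solving g(x) = −3: cross-multiplying gives −5x + 3 = −3(3x), which rearranges to 4x = −3, so x = −3/4.

-3/4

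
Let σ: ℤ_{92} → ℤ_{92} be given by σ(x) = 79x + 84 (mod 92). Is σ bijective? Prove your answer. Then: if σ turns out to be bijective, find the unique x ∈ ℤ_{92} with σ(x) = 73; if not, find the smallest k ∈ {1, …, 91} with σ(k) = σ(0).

15

If σ(x_1) = σ(x_2), then 79x_1 ≡ 79x_2 (mod 92). Because gcd(79, 92) = 1, we may cancel 79 to get x_1 ≡ x_2 (mod 92).
We now compute 79⁻¹ mod 92 explicitly. Euclid's algorithm: 92 = 1·79 + 13, 79 = 6·13 + 1; back-substituting gives 1 = 7·79 − 6·92, so 79⁻¹ ≡ 7 (mod 92).
Then y ↦ 7(y − 84) is a two-sided inverse to σ, so every y ∈ ℤ_{92} has a preimage.
Hence σ is bijective.
Since σ is bijective, we compute σ⁻¹(73): solve 79x + 84 ≡ 73 (mod 92), i.e. 79x ≡ 81 (mod 92).
Multiplying by 79⁻¹ = 7 gives x ≡ 7·81 = 567 = 6·92 + 15 ≡ 15 (mod 92).
Check: σ(15) = 79·15 + 84 = 1269 = 13·92 + 73 ≡ 73 (mod 92).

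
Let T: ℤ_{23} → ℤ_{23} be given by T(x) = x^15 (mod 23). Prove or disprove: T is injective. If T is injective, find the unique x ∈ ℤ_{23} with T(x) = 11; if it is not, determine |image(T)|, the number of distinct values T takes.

20

Since 23 is prime, the nonzero elements of ℤ_{23} form a cyclic group of order 22.
As gcd(15, 22) = 1, raising to the 15th power is a bijection on this group: if u^15 ≡ v^15 then (uv^{−1})^15 = 1, and the only element of order dividing gcd(15, 22) = 1 is 1, so u = v.
With T(0) = 0 this makes T injective on all of ℤ_{23}, hence bijective (finite equal-size domain and codomain). In particular T is injective.
Since T is injective, we find the preimage of 11. The inverse of x ↦ x^15 on (ℤ_{23})^× is x ↦ x^3, because 15·3 = 45 = 2·22 + 1 ≡ 1 (mod 22) and x^{22} = 1 for x ≠ 0 (Fermat). So T⁻¹(11) = 11^3 mod 23.
Repeated squaring mod 23: 11^1 ≡ 11, 11^2 ≡ 11² = 121 ≡ 6. Since 3 = 2 + 1, 11^3 ≡ 6·11: 6·11 = 66 ≡ 20. So 11^3 ≡ 20 (mod 23).
Hence T⁻¹(11) = 20.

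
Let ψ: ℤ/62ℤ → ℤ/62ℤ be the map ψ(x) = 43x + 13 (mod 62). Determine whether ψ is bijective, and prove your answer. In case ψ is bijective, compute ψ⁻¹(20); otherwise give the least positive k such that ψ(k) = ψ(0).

Suppose ψ(u) = ψ(v) in ℤ/62ℤ. Then 43u + 13 ≡ 43v + 13 (mod 62), so 43(u − v) ≡ 0 (mod 62).
Since gcd(43, 62) = 1, 43 is invertible modulo 62, hence u − v ≡ 0 (mod 62), i.e. u = v.
We now compute 43⁻¹ mod 62 explicitly. Euclid's algorithm: 62 = 1·43 + 19, 43 = 2·19 + 5, 19 = 3·5 + 4, 5 = 1·4 + 1; back-substituting gives 1 = 13·43 − 9·62, so 43⁻¹ ≡ 13 (mod 62).
Then y ↦ 13(y − 13) is a two-sided inverse to ψ, so every y ∈ ℤ/62ℤ has a preimage.
So ψ is bijective.
Since ψ is bijective, we find ψ⁻¹(20): we need 43x ≡ 20 − 13 ≡ 7 (mod 62). Using 43⁻¹ = 13: x ≡ 13·7 = 91 = 1·62 + 29, so x = 29.
Check: ψ(29) = 43·29 + 13 = 1260 = 20·62 + 20 ≡ 20 (mod 62).

29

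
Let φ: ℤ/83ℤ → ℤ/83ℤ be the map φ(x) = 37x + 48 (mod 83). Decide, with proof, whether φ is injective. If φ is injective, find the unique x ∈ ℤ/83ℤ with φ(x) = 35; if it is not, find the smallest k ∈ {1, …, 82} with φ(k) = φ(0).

If φ(u) = φ(v), then 37u ≡ 37v (mod 83). Because gcd(37, 83) = 1, we may cancel 37 to get u ≡ v (mod 83).
So φ is injective.
We now compute 37⁻¹ mod 83 explicitly. Euclid's algorithm: 83 = 2·37 + 9, 37 = 4·9 + 1; back-substituting gives 1 = 9·37 − 4·83, so 37⁻¹ ≡ 9 (mod 83).
Since φ is injective, we compute φ⁻¹(35): solve 37x + 48 ≡ 35 (mod 83), i.e. 37x ≡ 70 (mod 83).
Multiplying by 37⁻¹ = 9 gives x ≡ 9·70 = 630 = 7·83 + 49 ≡ 49 (mod 83).
Check: φ(49) = 37·49 + 48 = 1861 = 22·83 + 35 ≡ 35 (mod 83).

49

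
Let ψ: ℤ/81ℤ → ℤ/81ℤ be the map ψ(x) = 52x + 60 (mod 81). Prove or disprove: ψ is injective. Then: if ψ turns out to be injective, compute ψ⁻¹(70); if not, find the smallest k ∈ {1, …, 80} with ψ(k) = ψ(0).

22

Suppose ψ(a) = ψ(b) in ℤ/81ℤ. Then 52a + 60 ≡ 52b + 60 (mod 81), so 52(a − b) ≡ 0 (mod 81).
Since gcd(52, 81) = 1, 52 is invertible modulo 81, so a − b ≡ 0 (mod 81), i.e. a = b.
Hence ψ is injective.
We now compute 52⁻¹ mod 81 explicitly. Euclid's algorithm: 81 = 1·52 + 29, 52 = 1·29 + 23, 29 = 1·23 + 6, 23 = 3·6 + 5, 6 = 1·5 + 1; back-substituting gives 1 = 67·52 − 43·81, so 52⁻¹ ≡ 67 (mod 81).
Since ψ is injective, we find ψ⁻¹(70): we need 52x ≡ 70 − 60 ≡ 10 (mod 81). Using 52⁻¹ = 67: x ≡ 67·10 = 670 = 8·81 + 22, so x = 22.
Check: ψ(22) = 52·22 + 60 = 1204 = 14·81 + 70 ≡ 70 (mod 81).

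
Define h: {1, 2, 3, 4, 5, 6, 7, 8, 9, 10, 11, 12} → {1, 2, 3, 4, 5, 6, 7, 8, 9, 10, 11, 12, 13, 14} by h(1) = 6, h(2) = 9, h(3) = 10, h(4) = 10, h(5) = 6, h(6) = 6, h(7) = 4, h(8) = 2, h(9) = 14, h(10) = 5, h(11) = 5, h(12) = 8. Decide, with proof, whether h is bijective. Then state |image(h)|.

h(3) = 10 = h(4) with 3 ≠ 4, so h is not injective, hence not bijective.
The image of h is {2, 4, 5, 6, 8, 9, 10, 14}, which has 8 elements.

8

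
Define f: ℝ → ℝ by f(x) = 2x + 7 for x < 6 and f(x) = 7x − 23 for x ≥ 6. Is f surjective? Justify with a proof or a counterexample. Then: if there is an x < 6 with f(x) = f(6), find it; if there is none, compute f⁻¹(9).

Both pieces are strictly increasing (slopes 2 and 7), so each is injective on its own interval.
The left piece maps (−∞, 6) onto (−∞, 19); the right piece maps [6, ∞) onto [19, ∞).
These images together cover ℝ, so f is surjective.
Because the two images are disjoint, no x < 6 has f(x) = f(6), so we compute f⁻¹(9): 9 lies in (−∞, 19), so solve 2x + 7 = 9: x = (9 − 7)/2 = 1.

1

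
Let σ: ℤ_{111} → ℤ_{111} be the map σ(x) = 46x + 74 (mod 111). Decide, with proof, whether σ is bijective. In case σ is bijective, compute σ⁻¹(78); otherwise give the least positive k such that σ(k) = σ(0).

58

Suppose σ(a) = σ(b) in ℤ_{111}. Then 46a + 74 ≡ 46b + 74 (mod 111), therefore 46(a − b) ≡ 0 (mod 111).
Since gcd(46, 111) = 1, 46 is invertible modulo 111, hence a − b ≡ 0 (mod 111), i.e. a = b.
We now compute 46⁻¹ mod 111 explicitly. Euclid's algorithm: 111 = 2·46 + 19, 46 = 2·19 + 8, 19 = 2·8 + 3, 8 = 2·3 + 2, 3 = 1·2 + 1; back-substituting gives 1 = 70·46 − 29·111, so 46⁻¹ ≡ 70 (mod 111).
For any y ∈ ℤ_{111}, x = 70(y − 74) mod 111 satisfies σ(x) = 46·70(y − 74) + 74 ≡ y (since 46·70 ≡ 1 mod 111). So every y has a preimage.
Therefore σ is bijective.
Since σ is bijective, we compute σ⁻¹(78): solve 46x + 74 ≡ 78 (mod 111), i.e. 46x ≡ 4 (mod 111).
Multiplying by 46⁻¹ = 70 gives x ≡ 70·4 = 280 = 2·111 + 58 ≡ 58 (mod 111).
Check: σ(58) = 46·58 + 74 = 2742 = 24·111 + 78 ≡ 78 (mod 111).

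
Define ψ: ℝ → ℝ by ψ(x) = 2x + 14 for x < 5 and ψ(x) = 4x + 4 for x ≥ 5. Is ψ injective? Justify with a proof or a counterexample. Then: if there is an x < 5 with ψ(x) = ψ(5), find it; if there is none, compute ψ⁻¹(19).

Both pieces are strictly increasing (slopes 2 and 4), so each is injective on its own interval.
The left piece maps (−∞, 5) onto (−∞, 24); the right piece maps [5, ∞) onto [24, ∞).
These images are disjoint, so no value is attained by both pieces. Hence ψ is injective.
Because the two images are disjoint, no x < 5 has ψ(x) = ψ(5), so we compute ψ⁻¹(19): 19 lies in (−∞, 24), so solve 2x + 14 = 19: x = (19 − 14)/2 = 5/2.

5/2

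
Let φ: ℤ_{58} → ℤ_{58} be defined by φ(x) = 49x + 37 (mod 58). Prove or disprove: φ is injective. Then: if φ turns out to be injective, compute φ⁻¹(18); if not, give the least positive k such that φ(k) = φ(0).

Suppose φ(x_1) = φ(x_2) in ℤ_{58}. Then 49x_1 + 37 ≡ 49x_2 + 37 (mod 58), thus 49(x_1 − x_2) ≡ 0 (mod 58).
Since gcd(49, 58) = 1, 49 is invertible modulo 58, therefore x_1 − x_2 ≡ 0 (mod 58), i.e. x_1 = x_2.
Thus φ is injective.
We now compute 49⁻¹ mod 58 explicitly. Euclid's algorithm: 58 = 1·49 + 9, 49 = 5·9 + 4, 9 = 2·4 + 1; back-substituting gives 1 = 45·49 − 38·58, so 49⁻¹ ≡ 45 (mod 58).
Since φ is injective, we compute φ⁻¹(18): solve 49x + 37 ≡ 18 (mod 58), i.e. 49x ≡ 39 (mod 58).
Multiplying by 49⁻¹ = 45 gives x ≡ 45·39 = 1755 = 30·58 + 15 ≡ 15 (mod 58).
Check: φ(15) = 49·15 + 37 = 772 = 13·58 + 18 ≡ 18 (mod 58).

15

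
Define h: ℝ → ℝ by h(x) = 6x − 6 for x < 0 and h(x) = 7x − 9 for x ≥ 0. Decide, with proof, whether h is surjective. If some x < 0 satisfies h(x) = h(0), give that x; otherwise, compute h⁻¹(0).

-1/2

Both pieces are strictly increasing (slopes 6 and 7), so each is injective on its own interval.
The left piece maps (−∞, 0) onto (−∞, −6); the right piece maps [0, ∞) onto [−9, ∞).
The union (−∞, −6) ∪ [−9, ∞) covers ℝ, so h is surjective.
For the follow-up: the images overlap, so an x < 0 with h(x) = h(0) exists. h(0) = −9; solving 6x − 6 = −9 for x < 0 gives x = (−9 + 6)/6 = −1/2.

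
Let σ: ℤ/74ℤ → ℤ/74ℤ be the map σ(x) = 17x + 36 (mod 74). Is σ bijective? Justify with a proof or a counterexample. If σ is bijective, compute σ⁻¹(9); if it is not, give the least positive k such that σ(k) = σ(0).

55

Suppose σ(x_1) = σ(x_2) in ℤ/74ℤ. Then 17x_1 + 36 ≡ 17x_2 + 36 (mod 74), thus 17(x_1 − x_2) ≡ 0 (mod 74).
Since gcd(17, 74) = 1, 17 is invertible modulo 74, so x_1 − x_2 ≡ 0 (mod 74), i.e. x_1 = x_2.
We now compute 17⁻¹ mod 74 explicitly. Euclid's algorithm: 74 = 4·17 + 6, 17 = 2·6 + 5, 6 = 1·5 + 1; back-substituting gives 1 = 61·17 − 14·74, so 17⁻¹ ≡ 61 (mod 74).
For any y ∈ ℤ/74ℤ, x = 61(y − 36) mod 74 satisfies σ(x) = 17·61(y − 36) + 36 ≡ y (since 17·61 ≡ 1 mod 74). So every y has a preimage.
Therefore σ is bijective.
Since σ is bijective, we compute σ⁻¹(9): solve 17x + 36 ≡ 9 (mod 74), i.e. 17x ≡ 47 (mod 74).
Multiplying by 17⁻¹ = 61 gives x ≡ 61·47 = 2867 = 38·74 + 55 ≡ 55 (mod 74).
Check: σ(55) = 17·55 + 36 = 971 = 13·74 + 9 ≡ 9 (mod 74).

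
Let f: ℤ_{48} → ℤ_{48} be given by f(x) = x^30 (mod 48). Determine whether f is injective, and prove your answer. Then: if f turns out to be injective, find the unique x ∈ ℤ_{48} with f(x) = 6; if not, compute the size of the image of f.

f(2): Repeated squaring mod 48: 2^1 ≡ 2, 2^2 ≡ 2² = 4, 2^4 ≡ 4² = 16, 2^8 ≡ 16² = 256 ≡ 16, 2^16 ≡ 16² = 256 ≡ 16. Since 30 = 16 + 8 + 4 + 2, 2^30 ≡ 16·16·16·4: 16·16 = 256 ≡ 16, then 16·16 = 256 ≡ 16, then 16·4 = 64 ≡ 16. So 2^30 ≡ 16 (mod 48).
f(4): Repeated squaring mod 48: 4^1 ≡ 4, 4^2 ≡ 4² = 16, 4^4 ≡ 16² = 256 ≡ 16, 4^8 ≡ 16² = 256 ≡ 16, 4^16 ≡ 16² = 256 ≡ 16. Since 30 = 16 + 8 + 4 + 2, 4^30 ≡ 16·16·16·16: 16·16 = 256 ≡ 16, then 16·16 = 256 ≡ 16, then 16·16 = 256 ≡ 16. So 4^30 ≡ 16 (mod 48).
So f(2) = f(4) = 16 while 2 ≠ 4, hence f is not injective.
Since f is not injective, we determine |image(f)|. Computing x^30 mod 48 for each x (by repeated squaring, reducing mod 48 at every step), the values f(0), f(1), …, f(47) are: 0, 1, 16, 9, 16, 25, 0, 1, 16, 33, 16, 25, 0, 25, 16, 33, 16, 1, 0, 25, 16, 9, 16, 1, 0, 1, 16, 9, 16, 25, 0, 1, 16, 33, 16, 25, 0, 25, 16, 33, 16, 1, 0, 25, 16, 9, 16, 1.
The distinct values are {0, 1, 9, 16, 25, 33}; there are 6 of them.

6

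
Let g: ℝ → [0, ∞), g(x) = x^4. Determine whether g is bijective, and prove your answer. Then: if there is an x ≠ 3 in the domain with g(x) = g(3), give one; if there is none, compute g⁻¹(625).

g(3) = 81 = (−3)^4 = g(−3) (since 4 is even), with 3 ≠ −3. So g is not injective, hence not bijective.
For the follow-up, such an x exists: taking x = −3 ∈ ℝ gives g(−3) = 81 = g(3) with −3 ≠ 3.

-3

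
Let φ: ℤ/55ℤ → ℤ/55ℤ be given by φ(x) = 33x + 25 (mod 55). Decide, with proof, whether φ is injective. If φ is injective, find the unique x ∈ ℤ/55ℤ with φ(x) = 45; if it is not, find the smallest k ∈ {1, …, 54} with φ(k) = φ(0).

5

Recall: φ is injective when φ(u) = φ(v) forces u = v.
We have gcd(33, 55) = 11 > 1. Taking u = 0 and v = 5: φ(0) = 25 and φ(5) = 33·5 + 25 = 190 ≡ 25 (mod 55).
So φ(0) = φ(5) while 0 ≠ 5, so φ is not injective.
Since φ is not injective, we find the least positive k with φ(k) = φ(0): this means 33k ≡ 0 (mod 55), i.e. 55 ∣ 33k. Since gcd(33, 55) = 11, dividing through by 11 this holds exactly when 5 ∣ 3k, and as gcd(3, 5) = 1, exactly when 5 ∣ k.
The smallest positive such k is 5.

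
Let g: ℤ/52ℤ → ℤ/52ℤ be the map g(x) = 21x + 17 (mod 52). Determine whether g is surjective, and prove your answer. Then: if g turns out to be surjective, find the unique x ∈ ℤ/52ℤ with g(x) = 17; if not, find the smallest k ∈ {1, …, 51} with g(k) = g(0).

Since gcd(21, 52) = 1, 21 is invertible modulo 52. Euclid's algorithm: 52 = 2·21 + 10, 21 = 2·10 + 1; back-substituting gives 1 = 5·21 − 2·52, so 21⁻¹ ≡ 5 (mod 52).
For any y ∈ ℤ/52ℤ, x = 5(y − 17) mod 52 satisfies g(x) = 21·5(y − 17) + 17 ≡ y (since 21·5 ≡ 1 mod 52). So every y has a preimage.
Thus g is surjective.
Since g is surjective, we find g⁻¹(17): we need 21x ≡ 17 − 17 ≡ 0 (mod 52). Using 21⁻¹ = 5: x ≡ 5·0 = 0, so x = 0.
Check: g(0) = 21·0 + 17 = 17 ≡ 17 (mod 52).

0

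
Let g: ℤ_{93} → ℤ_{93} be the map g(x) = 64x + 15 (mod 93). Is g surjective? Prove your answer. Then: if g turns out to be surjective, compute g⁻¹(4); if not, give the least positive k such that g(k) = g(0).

Recall that surjectivity means every element of the codomain has a preimage under g.
Since gcd(64, 93) = 1, 64 is invertible modulo 93. Euclid's algorithm: 93 = 1·64 + 29, 64 = 2·29 + 6, 29 = 4·6 + 5, 6 = 1·5 + 1; back-substituting gives 1 = 16·64 − 11·93, so 64⁻¹ ≡ 16 (mod 93).
Then y ↦ 16(y − 15) is a two-sided inverse to g, so every y ∈ ℤ_{93} has a preimage.
Therefore g is surjective.
Since g is surjective, we compute g⁻¹(4): solve 64x + 15 ≡ 4 (mod 93), i.e. 64x ≡ 82 (mod 93).
Multiplying by 64⁻¹ = 16 gives x ≡ 16·82 = 1312 = 14·93 + 10 ≡ 10 (mod 93).
Check: g(10) = 64·10 + 15 = 655 = 7·93 + 4 ≡ 4 (mod 93).

10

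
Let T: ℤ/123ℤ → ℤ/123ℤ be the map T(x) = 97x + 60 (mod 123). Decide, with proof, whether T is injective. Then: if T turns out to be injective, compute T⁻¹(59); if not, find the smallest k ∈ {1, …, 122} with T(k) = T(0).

Recall: injectivity means: for all u, v in the domain, T(u) = T(v) implies u = v.
Suppose T(u) = T(v) in ℤ/123ℤ. Then 97u + 60 ≡ 97v + 60 (mod 123), so 97(u − v) ≡ 0 (mod 123).
Since gcd(97, 123) = 1, 97 is invertible modulo 123, thus u − v ≡ 0 (mod 123), i.e. u = v.
Thus T is injective.
We now compute 97⁻¹ mod 123 explicitly. Euclid's algorithm: 123 = 1·97 + 26, 97 = 3·26 + 19, 26 = 1·19 + 7, 19 = 2·7 + 5, 7 = 1·5 + 2, 5 = 2·2 + 1; back-substituting gives 1 = 52·97 − 41·123, so 97⁻¹ ≡ 52 (mod 123).
Since T is injective, we compute T⁻¹(59): solve 97x + 60 ≡ 59 (mod 123), i.e. 97x ≡ 122 (mod 123).
Multiplying by 97⁻¹ = 52 gives x ≡ 52·122 = 6344 = 51·123 + 71 ≡ 71 (mod 123).
Check: T(71) = 97·71 + 60 = 6947 = 56·123 + 59 ≡ 59 (mod 123).

71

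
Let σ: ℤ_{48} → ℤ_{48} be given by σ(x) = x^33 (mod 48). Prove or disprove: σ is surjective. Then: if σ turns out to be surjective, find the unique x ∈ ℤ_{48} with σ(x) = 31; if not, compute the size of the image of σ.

σ(0) = 0^33 = 0.
σ(6): Repeated squaring mod 48: 6^1 ≡ 6, 6^2 ≡ 6² = 36, 6^4 ≡ 36² = 1296 ≡ 0, 6^8 ≡ 0² = 0, 6^16 ≡ 0² = 0, 6^32 ≡ 0² = 0. Since 33 = 32 + 1, 6^33 ≡ 0·6: 0·6 = 0. So 6^33 ≡ 0 (mod 48).
So σ(0) = σ(6) = 0 while 0 ≠ 6, so σ is not injective.
A non-injective map from the 48-element set ℤ_{48} to itself takes at most 47 distinct values, so it cannot be surjective. Thus σ is not surjective.
Since σ is not surjective, we determine |image(σ)|. Computing x^33 mod 48 for each x (by repeated squaring, reducing mod 48 at every step), the values σ(0), σ(1), …, σ(47) are: 0, 1, 32, 3, 16, 5, 0, 7, 32, 9, 16, 11, 0, 13, 32, 15, 16, 17, 0, 19, 32, 21, 16, 23, 0, 25, 32, 27, 16, 29, 0, 31, 32, 33, 16, 35, 0, 37, 32, 39, 16, 41, 0, 43, 32, 45, 16, 47.
The distinct values are {0, 1, 3, 5, 7, 9, 11, 13, 15, 16, 17, 19, 21, 23, 25, 27, 29, 31, 32, 33, 35, 37, 39, 41, 43, 45, 47}; there are 27 of them.

27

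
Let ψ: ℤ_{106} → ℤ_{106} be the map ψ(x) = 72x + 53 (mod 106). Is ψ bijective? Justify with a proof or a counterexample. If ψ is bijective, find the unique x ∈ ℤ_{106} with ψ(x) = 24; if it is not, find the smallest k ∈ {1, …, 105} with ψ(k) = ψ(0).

Recall: ψ is injective if ψ(s) = ψ(t) implies s = t.
We have gcd(72, 106) = 2 > 1. Taking s = 0 and t = 53: ψ(0) = 53 and ψ(53) = 72·53 + 53 = 3869 ≡ 53 (mod 106).
So ψ(0) = ψ(53) while 0 ≠ 53, thus ψ is not injective, hence not bijective.
Since ψ is not bijective, we find the least positive k with ψ(k) = ψ(0): this means 72k ≡ 0 (mod 106), i.e. 106 ∣ 72k. Since gcd(72, 106) = 2, dividing through by 2 this holds exactly when 53 ∣ 36k, and as gcd(36, 53) = 1, exactly when 53 ∣ k.
The smallest positive such k is 53.

53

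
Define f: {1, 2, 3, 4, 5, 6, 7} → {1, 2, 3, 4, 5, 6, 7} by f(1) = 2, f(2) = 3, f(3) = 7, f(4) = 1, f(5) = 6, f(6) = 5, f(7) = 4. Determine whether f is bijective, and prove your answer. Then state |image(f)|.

7

The values 2, 3, 7, 1, 6, 5, 4 are a permutation of {1, 2, 3, 4, 5, 6, 7}: each element appears exactly once.
So f is injective and surjective, hence bijective.
The image of f is {1, 2, 3, 4, 5, 6, 7}, which has 7 elements.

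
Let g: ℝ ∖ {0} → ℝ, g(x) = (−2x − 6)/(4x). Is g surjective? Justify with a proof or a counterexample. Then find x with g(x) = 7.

If g(x) = −1/2, cross-multiplying gives 4(−2x − 6) = −2(4x), which simplifies to −24 = 0 — false.  So −1/2 has no preimage and g is not surjective.
Solving g(x) = 7: cross-multiplying gives −2x − 6 = 7(4x), which rearranges to −30x = 6, so x = −1/5.

-1/5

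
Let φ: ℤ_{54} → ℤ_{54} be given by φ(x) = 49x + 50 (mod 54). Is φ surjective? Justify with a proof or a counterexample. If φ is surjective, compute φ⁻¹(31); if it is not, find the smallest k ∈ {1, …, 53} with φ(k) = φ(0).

By definition, φ is surjective if every y in the codomain equals φ(x) for some x in the domain.
Since gcd(49, 54) = 1, 49 is invertible modulo 54. Euclid's algorithm: 54 = 1·49 + 5, 49 = 9·5 + 4, 5 = 1·4 + 1; back-substituting gives 1 = 43·49 − 39·54, so 49⁻¹ ≡ 43 (mod 54).
For any y ∈ ℤ_{54}, x = 43(y − 50) mod 54 satisfies φ(x) = 49·43(y − 50) + 50 ≡ y (since 49·43 ≡ 1 mod 54). So every y has a preimage.
So φ is surjective.
Since φ is surjective, we find φ⁻¹(31): we need 49x ≡ 31 − 50 ≡ 35 (mod 54). Using 49⁻¹ = 43: x ≡ 43·35 = 1505 = 27·54 + 47, so x = 47.
Check: φ(47) = 49·47 + 50 = 2353 = 43·54 + 31 ≡ 31 (mod 54).

47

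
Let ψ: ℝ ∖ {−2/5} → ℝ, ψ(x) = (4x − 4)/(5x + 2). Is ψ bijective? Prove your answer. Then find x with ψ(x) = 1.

-6

If ψ(x) = 4/5, cross-multiplying gives 5(4x − 4) = 4(5x + 2), which simplifies to −20 = 8 — false.  So 4/5 has no preimage and ψ is not surjective.
Therefore ψ is not bijective.
Solving ψ(x) = 1: cross-multiplying gives 4x − 4 = 1(5x + 2), which rearranges to −1x = 6, so x = −6.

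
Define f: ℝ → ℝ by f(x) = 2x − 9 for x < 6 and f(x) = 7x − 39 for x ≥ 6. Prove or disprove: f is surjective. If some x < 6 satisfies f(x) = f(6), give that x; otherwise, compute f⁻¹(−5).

Both pieces are strictly increasing (slopes 2 and 7), so each is injective on its own interval.
The left piece maps (−∞, 6) onto (−∞, 3); the right piece maps [6, ∞) onto [3, ∞).
These images together cover ℝ, so f is surjective.
Because the two images are disjoint, no x < 6 has f(x) = f(6), so we compute f⁻¹(−5): −5 lies in (−∞, 3), so solve 2x − 9 = −5: x = (−5 + 9)/2 = 2.

2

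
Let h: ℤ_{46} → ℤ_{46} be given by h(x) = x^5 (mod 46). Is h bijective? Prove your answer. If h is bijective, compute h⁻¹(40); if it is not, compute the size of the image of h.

30

Computing x^5 mod 46 for each x (by repeated squaring, reducing mod 46 at every step), the values h(0), h(1), …, h(45) are: 0, 1, 32, 13, 12, 43, 2, 17, 16, 31, 42, 5, 18, 27, 38, 7, 6, 21, 26, 11, 10, 37, 22, 23, 24, 9, 36, 35, 20, 25, 40, 39, 8, 19, 28, 41, 4, 15, 30, 29, 44, 3, 34, 33, 14, 45.
Every element of ℤ_{46} appears exactly once in this list, so h is a bijection, and in particular bijective.
Since h is bijective, we read off the preimage of 40 from the same table: h(30) = 40, so h⁻¹(40) = 30.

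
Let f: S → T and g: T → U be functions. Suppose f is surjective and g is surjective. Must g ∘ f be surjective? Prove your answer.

surjective

Let c ∈ U. Since g is surjective, there is b ∈ T with g(b) = c. Since f is surjective, there is a ∈ S with f(a) = b.
Then (g ∘ f)(a) = g(b) = c. So g ∘ f is surjective.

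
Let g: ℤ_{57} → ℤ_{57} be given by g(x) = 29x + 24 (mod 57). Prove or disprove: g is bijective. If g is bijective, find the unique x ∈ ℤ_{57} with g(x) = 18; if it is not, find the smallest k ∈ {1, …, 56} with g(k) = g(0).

If g(u) = g(v), then 29u ≡ 29v (mod 57). Because gcd(29, 57) = 1, we may cancel 29 to get u ≡ v (mod 57).
We now compute 29⁻¹ mod 57 explicitly. Euclid's algorithm: 57 = 1·29 + 28, 29 = 1·28 + 1; back-substituting gives 1 = 2·29 − 1·57, so 29⁻¹ ≡ 2 (mod 57).
For any y ∈ ℤ_{57}, x = 2(y − 24) mod 57 satisfies g(x) = 29·2(y − 24) + 24 ≡ y (since 29·2 ≡ 1 mod 57). So every y has a preimage.
Hence g is bijective.
Since g is bijective, we compute g⁻¹(18): solve 29x + 24 ≡ 18 (mod 57), i.e. 29x ≡ 51 (mod 57).
Multiplying by 29⁻¹ = 2 gives x ≡ 2·51 = 102 = 1·57 + 45 ≡ 45 (mod 57).
Check: g(45) = 29·45 + 24 = 1329 = 23·57 + 18 ≡ 18 (mod 57).

45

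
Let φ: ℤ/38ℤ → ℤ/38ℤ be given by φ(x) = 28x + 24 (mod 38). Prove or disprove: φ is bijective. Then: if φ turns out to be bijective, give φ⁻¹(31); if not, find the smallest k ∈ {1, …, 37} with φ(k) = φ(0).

We have gcd(28, 38) = 2 > 1. Taking a = 0 and b = 19: φ(0) = 24 and φ(19) = 28·19 + 24 = 556 ≡ 24 (mod 38).
So φ(0) = φ(19) while 0 ≠ 19, therefore φ is not injective, hence not bijective.
Since φ is not bijective, we find the least positive k with φ(k) = φ(0): this means 28k ≡ 0 (mod 38), i.e. 38 ∣ 28k. Since gcd(28, 38) = 2, dividing through by 2 this holds exactly when 19 ∣ 14k, and as gcd(14, 19) = 1, exactly when 19 ∣ k.
The smallest positive such k is 19.

19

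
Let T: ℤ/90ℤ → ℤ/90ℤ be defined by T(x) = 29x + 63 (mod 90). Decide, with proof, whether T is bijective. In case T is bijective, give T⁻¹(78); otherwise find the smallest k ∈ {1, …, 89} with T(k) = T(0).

Suppose T(a) = T(b) in ℤ/90ℤ. Then 29a + 63 ≡ 29b + 63 (mod 90), thus 29(a − b) ≡ 0 (mod 90).
Since gcd(29, 90) = 1, 29 is invertible modulo 90, hence a − b ≡ 0 (mod 90), i.e. a = b.
We now compute 29⁻¹ mod 90 explicitly. Euclid's algorithm: 90 = 3·29 + 3, 29 = 9·3 + 2, 3 = 1·2 + 1; back-substituting gives 1 = 59·29 − 19·90, so 29⁻¹ ≡ 59 (mod 90).
Then y ↦ 59(y − 63) is a two-sided inverse to T, so every y ∈ ℤ/90ℤ has a preimage.
Therefore T is bijective.
Since T is bijective, we compute T⁻¹(78): solve 29x + 63 ≡ 78 (mod 90), i.e. 29x ≡ 15 (mod 90).
Multiplying by 29⁻¹ = 59 gives x ≡ 59·15 = 885 = 9·90 + 75 ≡ 75 (mod 90).
Check: T(75) = 29·75 + 63 = 2238 = 24·90 + 78 ≡ 78 (mod 90).

75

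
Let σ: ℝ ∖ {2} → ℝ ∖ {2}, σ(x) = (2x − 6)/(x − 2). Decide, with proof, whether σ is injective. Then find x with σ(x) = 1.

Suppose σ(a) = σ(b). Cross-multiplying: (2a − 6)(b − 2) = (2b − 6)(a − 2).
Expanding both sides and cancelling the symmetric terms leaves 2·(a − b) = 0. Since 2 ≠ 0, a = b. Hence σ is injective.
Solving σ(x) = 1: cross-multiplying gives 2x − 6 = 1(x − 2), which rearranges to 1x = 4, so x = 4.

4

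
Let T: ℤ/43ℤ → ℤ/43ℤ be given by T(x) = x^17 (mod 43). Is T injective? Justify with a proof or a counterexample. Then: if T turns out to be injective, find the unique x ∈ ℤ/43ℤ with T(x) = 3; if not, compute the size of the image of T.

Since 43 is prime, the nonzero elements of ℤ/43ℤ form a cyclic group of order 42.
As gcd(17, 42) = 1, raising to the 17th power is a bijection on this group: if s^17 ≡ t^17 then (st^{−1})^17 = 1, and the only element of order dividing gcd(17, 42) = 1 is 1, so s = t.
With T(0) = 0 this makes T injective on all of ℤ/43ℤ, hence bijective (finite equal-size domain and codomain). In particular T is injective.
Since T is injective, we find the preimage of 3. The inverse of x ↦ x^17 on (ℤ/43ℤ)^× is x ↦ x^5, because 17·5 = 85 = 2·42 + 1 ≡ 1 (mod 42) and x^{42} = 1 for x ≠ 0 (Fermat). So T⁻¹(3) = 3^5 mod 43.
Repeated squaring mod 43: 3^1 ≡ 3, 3^2 ≡ 3² = 9, 3^4 ≡ 9² = 81 ≡ 38. Since 5 = 4 + 1, 3^5 ≡ 38·3: 38·3 = 114 ≡ 28. So 3^5 ≡ 28 (mod 43).
Hence T⁻¹(3) = 28.

28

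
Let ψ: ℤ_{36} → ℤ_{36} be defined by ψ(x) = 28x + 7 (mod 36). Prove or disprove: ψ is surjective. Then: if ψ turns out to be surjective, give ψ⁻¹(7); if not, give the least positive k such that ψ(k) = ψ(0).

9

Recall: ψ is surjective if every y in the codomain equals ψ(x) for some x in the domain.
Since gcd(28, 36) = 4, we have 28x ≡ 0 (mod 4) for all x, so ψ(x) ≡ 3 (mod 4).
But 0 ≢ 3 (mod 4), so 0 ∈ ℤ_{36} has no preimage. So ψ is not surjective.
Since ψ is not surjective, we find the least positive k with ψ(k) = ψ(0): this means 28k ≡ 0 (mod 36), i.e. 36 ∣ 28k. Since gcd(28, 36) = 4, dividing through by 4 this holds exactly when 9 ∣ 7k, and as gcd(7, 9) = 1, exactly when 9 ∣ k.
The smallest positive such k is 9.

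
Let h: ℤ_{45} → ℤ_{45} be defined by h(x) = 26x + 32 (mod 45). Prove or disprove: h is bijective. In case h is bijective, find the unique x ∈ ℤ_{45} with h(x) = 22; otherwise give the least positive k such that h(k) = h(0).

10

Suppose h(u) = h(v) in ℤ_{45}. Then 26u + 32 ≡ 26v + 32 (mod 45), hence 26(u − v) ≡ 0 (mod 45).
Since gcd(26, 45) = 1, 26 is invertible modulo 45, thus u − v ≡ 0 (mod 45), i.e. u = v.
We now compute 26⁻¹ mod 45 explicitly. Euclid's algorithm: 45 = 1·26 + 19, 26 = 1·19 + 7, 19 = 2·7 + 5, 7 = 1·5 + 2, 5 = 2·2 + 1; back-substituting gives 1 = 26·26 − 15·45, so 26⁻¹ ≡ 26 (mod 45).
Then y ↦ 26(y − 32) is a two-sided inverse to h, so every y ∈ ℤ_{45} has a preimage.
So h is bijective.
Since h is bijective, we compute h⁻¹(22): solve 26x + 32 ≡ 22 (mod 45), i.e. 26x ≡ 35 (mod 45).
Multiplying by 26⁻¹ = 26 gives x ≡ 26·35 = 910 = 20·45 + 10 ≡ 10 (mod 45).
Check: h(10) = 26·10 + 32 = 292 = 6·45 + 22 ≡ 22 (mod 45).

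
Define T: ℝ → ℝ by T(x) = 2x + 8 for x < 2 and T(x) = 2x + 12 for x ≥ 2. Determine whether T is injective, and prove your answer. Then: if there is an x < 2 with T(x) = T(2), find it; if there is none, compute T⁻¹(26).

Both pieces are strictly increasing (slopes 2 and 2), so each is injective on its own interval.
The left piece maps (−∞, 2) onto (−∞, 12); the right piece maps [2, ∞) onto [16, ∞).
These images are disjoint, so no value is attained by both pieces. Thus T is injective.
Because the two images are disjoint, no x < 2 has T(x) = T(2), so we compute T⁻¹(26): 26 lies in [16, ∞), so solve 2x + 12 = 26: x = (26 − 12)/2 = 7.

7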